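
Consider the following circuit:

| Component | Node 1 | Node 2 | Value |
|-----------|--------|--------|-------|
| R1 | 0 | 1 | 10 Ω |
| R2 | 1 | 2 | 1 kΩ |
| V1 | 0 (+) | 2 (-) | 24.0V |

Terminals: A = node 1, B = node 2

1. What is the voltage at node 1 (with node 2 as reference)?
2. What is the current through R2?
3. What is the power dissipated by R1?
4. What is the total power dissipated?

Nodal analysis, taking node 2 as the 0 V reference.
Source V1 fixes V_0 = 24 V.
KCL at each unknown node (sum of currents leaving = 0; resistances in Ω):
  Node 1: (V_1 - 24)/10 + (V_1 - 0)/1000 = 0
Collecting terms: 0.101 × V_1 = 2.4  =>  V_1 = 23.76 V
Part 1:
  Read off the nodal solution: V_1 = 23.76 V
Part 2:
  I_R2 = (V_1 - V_2)/R2 = (23.76 - 0)/1000 = 0.02376 A
  Magnitude: I_R2 = 0.02376 A
Part 3:
  I_R1 = (V_0 - V_1)/R1 = (24 - 23.76)/10 = 0.02376 A
  P_R1 = I_R1² × R1 = (0.02376)² × 10 = 0.005647 W
Part 4:
  Power in each resistor, P = (ΔV)²/R:
    P_R1 = (24 - 23.76)²/10 = 0.005647 W
    P_R2 = (23.76 - 0)²/1000 = 0.5647 W
  P_total = P_R1 + P_R2 = 0.5703 W

Final answers:
1. V_1 = 23.76 V
2. I_R2 = 0.02376 A
3. P_R1 = 0.005647 W
4. P_total = 0.5703 W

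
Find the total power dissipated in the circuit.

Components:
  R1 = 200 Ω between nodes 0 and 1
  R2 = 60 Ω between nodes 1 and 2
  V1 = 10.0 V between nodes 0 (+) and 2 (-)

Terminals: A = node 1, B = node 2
Nodal analysis, taking node 2 as the 0 V reference.
Source V1 fixes V_0 = 10 V.
KCL at each unknown node (sum of currents leaving = 0; resistances in Ω):
  Node 1: (V_1 - 10)/200 + (V_1 - 0)/60 = 0
Collecting terms: 0.02167 × V_1 = 0.05  =>  V_1 = 2.308 V
Power in each resistor, P = (ΔV)²/R:
  P_R1 = (10 - 2.308)²/200 = 0.2959 W
  P_R2 = (2.308 - 0)²/60 = 0.08876 W
P_total = P_R1 + P_R2 = 0.3846 W

Final answer: 0.3846 W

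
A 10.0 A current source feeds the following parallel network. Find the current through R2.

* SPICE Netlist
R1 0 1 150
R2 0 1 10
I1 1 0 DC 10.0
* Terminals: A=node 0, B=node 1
All resistors sit directly between nodes 0 and 1, so they are in parallel and share one voltage V; the full source current 10 A splits among them.
1/R_par = 1/150 + 1/10 = 0.1067 S  =>  R_par = 9.375 Ω
V = I × R_par = 10 × 9.375 = 93.75 V
I_R2 = V/R2 = 93.75/10 = 9.375 A

Final answer: 9.375 A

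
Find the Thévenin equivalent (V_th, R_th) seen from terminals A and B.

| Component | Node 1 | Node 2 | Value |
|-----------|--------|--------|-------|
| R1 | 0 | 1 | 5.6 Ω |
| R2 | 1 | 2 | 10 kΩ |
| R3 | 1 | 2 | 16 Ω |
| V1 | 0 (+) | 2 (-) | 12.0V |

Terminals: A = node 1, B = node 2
Step 1 — V_th is the open-circuit voltage V_A - V_B (nothing connected across the terminals).
Nodal analysis, taking node 2 as the 0 V reference.
Source V1 fixes V_0 = 12 V.
KCL at each unknown node (sum of currents leaving = 0; resistances in Ω):
  Node 1: (V_1 - 12)/5.6 + (V_1 - 0)/10000 + (V_1 - 0)/16 = 0
Collecting terms: 0.2412 × V_1 = 2.143  =>  V_1 = 8.885 V
V_th = V_1 - V_2 = 8.885 - 0 = 8.885 V
Step 2 — R_th: zero the source — replace V1 by a short circuit (node 2 merges into node 0) — and find the resistance seen between A (node 1) and B (node 0).
Reduce the network between node 1 (A) and node 0 (B) by series/parallel combination:
  Rp1 = R1 ‖ R2 ‖ R3 (parallel, all between nodes 0 and 1) = 1/(1/5.6 + 1/10000 + 1/16) = 4.146 Ω
R_th = 4.146 Ω

Final answer: V_th = 8.885 V, R_th = 4.146 Ω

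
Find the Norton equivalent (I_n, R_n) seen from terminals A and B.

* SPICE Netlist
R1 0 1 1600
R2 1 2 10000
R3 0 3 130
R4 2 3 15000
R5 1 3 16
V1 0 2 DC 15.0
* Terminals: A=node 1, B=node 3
Find the Thévenin equivalent first; then I_n = V_th/R_th and R_n = R_th.
Step 1 — V_th is the open-circuit voltage V_A - V_B (nothing connected across the terminals).
Nodal analysis, taking node 2 as the 0 V reference.
Source V1 fixes V_0 = 15 V.
KCL at each unknown node (sum of currents leaving = 0; resistances in Ω):
  Node 1: (V_1 - 15)/1600 + (V_1 - 0)/10000 + (V_1 - V_3)/16 = 0
  Node 3: (V_3 - 15)/130 + (V_3 - 0)/15000 + (V_3 - V_1)/16 = 0
Collecting terms (coefficients in siemens):
  0.06323·V_1 - 0.0625·V_3 = 0.009375
  0.07026·V_3 - 0.0625·V_1 = 0.1154
Determinant D = (0.06323)(0.07026) - (-0.0625)(-0.0625) = 0.0005359
V_1 = [(0.009375)(0.07026) - (-0.0625)(0.1154)]/D = 14.69 V
V_3 = [(0.06323)(0.1154) - (0.009375)(-0.0625)]/D = 14.71 V
V_th = V_1 - V_3 = 14.69 - 14.71 = -0.02037 V
Step 2 — R_th: zero the source — replace V1 by a short circuit (node 2 merges into node 0) — and find the resistance seen between A (node 1) and B (node 3).
Reduce the network between node 1 (A) and node 3 (B) by series/parallel combination:
  Rp1 = R1 ‖ R2 (parallel, both between nodes 0 and 1) = 1/(1/1600 + 1/10000) = 1379 Ω
  Rp2 = R3 ‖ R4 (parallel, both between nodes 0 and 3) = 1/(1/130 + 1/15000) = 128.9 Ω
  Rs1 = Rp1 + Rp2 (series, joined only at node 0) = 1379 + 128.9 = 1508 Ω
  Rp3 = R5 ‖ Rs1 (parallel, both between nodes 1 and 3) = 1/(1/16 + 1/1508) = 15.83 Ω
R_th = 15.83 Ω
I_n = V_th/R_th = -0.02037/15.83 = -0.001286 A, and R_n = R_th = 15.83 Ω

Final answer: I_n = -0.001286 A, R_n = 15.83 Ω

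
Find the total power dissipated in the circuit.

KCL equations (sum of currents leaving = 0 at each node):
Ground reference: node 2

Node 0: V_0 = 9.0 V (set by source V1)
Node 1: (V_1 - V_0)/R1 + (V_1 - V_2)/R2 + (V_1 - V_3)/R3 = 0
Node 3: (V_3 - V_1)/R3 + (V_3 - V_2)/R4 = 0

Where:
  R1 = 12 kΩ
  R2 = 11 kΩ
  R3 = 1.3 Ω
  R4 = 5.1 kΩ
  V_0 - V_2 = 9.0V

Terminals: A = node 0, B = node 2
Nodal analysis, taking node 2 as the 0 V reference.
Source V1 fixes V_0 = 9 V.
KCL at each unknown node (sum of currents leaving = 0; resistances in Ω):
  Node 1: (V_1 - 9)/12000 + (V_1 - 0)/11000 + (V_1 - V_3)/1.3 = 0
  Node 3: (V_3 - V_1)/1.3 + (V_3 - 0)/5100 = 0
Collecting terms (coefficients in siemens):
  0.7694·V_1 - 0.7692·V_3 = 0.00075
  0.7694·V_3 - 0.7692·V_1 = 0
Determinant D = (0.7694)(0.7694) - (-0.7692)(-0.7692) = 0.0002849
V_1 = [(0.00075)(0.7694) - (-0.7692)(0)]/D = 2.026 V
V_3 = [(0.7694)(0) - (0.00075)(-0.7692)]/D = 2.025 V
Power in each resistor, P = (ΔV)²/R:
  P_R1 = (9 - 2.026)²/12000 = 0.004054 W
  P_R2 = (2.026 - 0)²/11000 = 0.000373 W
  P_R3 = (2.026 - 2.025)²/1.3 = 0.000000205 W
  P_R4 = (0 - 2.025)²/5100 = 0.0008041 W
P_total = P_R1 + P_R2 + P_R3 + P_R4 = 0.005231 W

Final answer: 0.005231 W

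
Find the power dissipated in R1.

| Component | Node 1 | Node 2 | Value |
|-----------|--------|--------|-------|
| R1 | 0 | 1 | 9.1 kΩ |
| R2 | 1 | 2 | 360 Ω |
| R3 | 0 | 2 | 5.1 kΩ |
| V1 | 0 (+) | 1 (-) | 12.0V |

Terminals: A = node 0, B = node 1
Nodal analysis, taking node 1 as the 0 V reference.
Source V1 fixes V_0 = 12 V.
KCL at each unknown node (sum of currents leaving = 0; resistances in Ω):
  Node 2: (V_2 - 0)/360 + (V_2 - 12)/5100 = 0
Collecting terms: 0.002974 × V_2 = 0.002353  =>  V_2 = 0.7912 V
I_R1 = (V_0 - V_1)/R1 = (12 - 0)/9100 = 0.001319 A
P_R1 = I_R1² × R1 = (0.001319)² × 9100 = 0.01582 W

Final answer: 0.01582 W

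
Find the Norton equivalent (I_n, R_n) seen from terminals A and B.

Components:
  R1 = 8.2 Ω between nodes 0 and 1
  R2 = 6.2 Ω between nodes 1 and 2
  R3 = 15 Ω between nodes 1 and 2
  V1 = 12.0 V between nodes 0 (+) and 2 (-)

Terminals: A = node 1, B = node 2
Find the Thévenin equivalent first; then I_n = V_th/R_th and R_n = R_th.
Step 1 — V_th is the open-circuit voltage V_A - V_B (nothing connected across the terminals).
Nodal analysis, taking node 2 as the 0 V reference.
Source V1 fixes V_0 = 12 V.
KCL at each unknown node (sum of currents leaving = 0; resistances in Ω):
  Node 1: (V_1 - 12)/8.2 + (V_1 - 0)/6.2 + (V_1 - 0)/15 = 0
Collecting terms: 0.3499 × V_1 = 1.463  =>  V_1 = 4.182 V
V_th = V_1 - V_2 = 4.182 - 0 = 4.182 V
Step 2 — R_th: zero the source — replace V1 by a short circuit (node 2 merges into node 0) — and find the resistance seen between A (node 1) and B (node 0).
Reduce the network between node 1 (A) and node 0 (B) by series/parallel combination:
  Rp1 = R1 ‖ R2 ‖ R3 (parallel, all between nodes 0 and 1) = 1/(1/8.2 + 1/6.2 + 1/15) = 2.858 Ω
R_th = 2.858 Ω
I_n = V_th/R_th = 4.182/2.858 = 1.463 A, and R_n = R_th = 2.858 Ω

Final answer: I_n = 1.463 A, R_n = 2.858 Ω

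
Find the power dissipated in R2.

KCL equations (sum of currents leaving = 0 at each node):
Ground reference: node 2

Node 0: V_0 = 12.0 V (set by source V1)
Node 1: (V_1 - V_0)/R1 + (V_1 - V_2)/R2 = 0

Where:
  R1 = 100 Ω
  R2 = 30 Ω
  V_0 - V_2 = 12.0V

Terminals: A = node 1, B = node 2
Nodal analysis, taking node 2 as the 0 V reference.
Source V1 fixes V_0 = 12 V.
KCL at each unknown node (sum of currents leaving = 0; resistances in Ω):
  Node 1: (V_1 - 12)/100 + (V_1 - 0)/30 = 0
Collecting terms: 0.04333 × V_1 = 0.12  =>  V_1 = 2.769 V
I_R2 = (V_1 - V_2)/R2 = (2.769 - 0)/30 = 0.09231 A
P_R2 = I_R2² × R2 = (0.09231)² × 30 = 0.2556 W

Final answer: 0.2556 W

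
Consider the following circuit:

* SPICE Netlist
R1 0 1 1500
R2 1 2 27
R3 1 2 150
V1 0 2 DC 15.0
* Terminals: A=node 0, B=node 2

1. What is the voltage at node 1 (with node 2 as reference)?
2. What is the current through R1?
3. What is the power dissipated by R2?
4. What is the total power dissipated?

Nodal analysis, taking node 2 as the 0 V reference.
Source V1 fixes V_0 = 15 V.
KCL at each unknown node (sum of currents leaving = 0; resistances in Ω):
  Node 1: (V_1 - 15)/1500 + (V_1 - 0)/27 + (V_1 - 0)/150 = 0
Collecting terms: 0.04437 × V_1 = 0.01  =>  V_1 = 0.2254 V
Part 1:
  Read off the nodal solution: V_1 = 0.2254 V
Part 2:
  I_R1 = (V_0 - V_1)/R1 = (15 - 0.2254)/1500 = 0.00985 A
  Magnitude: I_R1 = 0.00985 A
Part 3:
  I_R2 = (V_1 - V_2)/R2 = (0.2254 - 0)/27 = 0.008347 A
  P_R2 = I_R2² × R2 = (0.008347)² × 27 = 0.001881 W
Part 4:
  Power in each resistor, P = (ΔV)²/R:
    P_R1 = (15 - 0.2254)²/1500 = 0.1455 W
    P_R2 = (0.2254 - 0)²/27 = 0.001881 W
    P_R3 = (0.2254 - 0)²/150 = 0.0003386 W
  P_total = P_R1 + P_R2 + P_R3 = 0.1477 W

Final answers:
1. V_1 = 0.2254 V
2. I_R1 = 0.00985 A
3. P_R2 = 0.001881 W
4. P_total = 0.1477 W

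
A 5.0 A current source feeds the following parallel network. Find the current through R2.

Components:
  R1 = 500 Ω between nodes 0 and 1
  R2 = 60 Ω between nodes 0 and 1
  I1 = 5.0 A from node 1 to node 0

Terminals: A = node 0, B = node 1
All resistors sit directly between nodes 0 and 1, so they are in parallel and share one voltage V; the full source current 5 A splits among them.
1/R_par = 1/500 + 1/60 = 0.01867 S  =>  R_par = 53.57 Ω
V = I × R_par = 5 × 53.57 = 267.9 V
I_R2 = V/R2 = 267.9/60 = 4.464 A

Final answer: 4.464 A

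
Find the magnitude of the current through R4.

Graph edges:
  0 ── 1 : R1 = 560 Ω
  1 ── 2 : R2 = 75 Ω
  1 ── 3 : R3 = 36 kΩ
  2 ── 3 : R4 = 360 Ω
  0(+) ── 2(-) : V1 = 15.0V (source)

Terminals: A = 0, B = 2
Nodal analysis, taking node 2 as the 0 V reference.
Source V1 fixes V_0 = 15 V.
KCL at each unknown node (sum of currents leaving = 0; resistances in Ω):
  Node 1: (V_1 - 15)/560 + (V_1 - 0)/75 + (V_1 - V_3)/36000 = 0
  Node 3: (V_3 - V_1)/36000 + (V_3 - 0)/360 = 0
Collecting terms (coefficients in siemens):
  0.01515·V_1 - 0.00002778·V_3 = 0.02679
  0.002806·V_3 - 0.00002778·V_1 = 0
Determinant D = (0.01515)(0.002806) - (-0.00002778)(-0.00002778) = 0.00004249
V_1 = [(0.02679)(0.002806) - (-0.00002778)(0)]/D = 1.768 V
V_3 = [(0.01515)(0) - (0.02679)(-0.00002778)]/D = 0.01751 V
I_R4 = (V_2 - V_3)/R4 = (0 - 0.01751)/360 = -0.00004864 A
|I_R4| = 0.00004864 A

Final answer: |I_R4| = 4.864e-05 A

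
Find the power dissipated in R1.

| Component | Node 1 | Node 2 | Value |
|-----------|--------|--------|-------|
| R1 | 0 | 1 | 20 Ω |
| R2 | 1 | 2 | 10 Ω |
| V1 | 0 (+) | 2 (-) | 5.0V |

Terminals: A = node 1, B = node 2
Nodal analysis, taking node 2 as the 0 V reference.
Source V1 fixes V_0 = 5 V.
KCL at each unknown node (sum of currents leaving = 0; resistances in Ω):
  Node 1: (V_1 - 5)/20 + (V_1 - 0)/10 = 0
Collecting terms: 0.15 × V_1 = 0.25  =>  V_1 = 1.667 V
I_R1 = (V_0 - V_1)/R1 = (5 - 1.667)/20 = 0.1667 A
P_R1 = I_R1² × R1 = (0.1667)² × 20 = 0.5556 W

Final answer: 0.5556 W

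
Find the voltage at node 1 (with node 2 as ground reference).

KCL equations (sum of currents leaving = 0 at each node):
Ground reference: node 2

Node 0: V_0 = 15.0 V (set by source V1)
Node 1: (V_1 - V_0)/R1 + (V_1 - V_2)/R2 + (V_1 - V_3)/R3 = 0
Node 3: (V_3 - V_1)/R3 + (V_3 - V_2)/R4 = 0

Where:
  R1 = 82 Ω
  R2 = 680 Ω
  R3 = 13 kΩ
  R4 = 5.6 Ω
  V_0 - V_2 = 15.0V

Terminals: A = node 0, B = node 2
Nodal analysis, taking node 2 as the 0 V reference.
Source V1 fixes V_0 = 15 V.
KCL at each unknown node (sum of currents leaving = 0; resistances in Ω):
  Node 1: (V_1 - 15)/82 + (V_1 - 0)/680 + (V_1 - V_3)/13000 = 0
  Node 3: (V_3 - V_1)/13000 + (V_3 - 0)/5.6 = 0
Collecting terms (coefficients in siemens):
  0.01374·V_1 - 0.00007692·V_3 = 0.1829
  0.1786·V_3 - 0.00007692·V_1 = 0
Determinant D = (0.01374)(0.1786) - (-0.00007692)(-0.00007692) = 0.002455
V_1 = [(0.1829)(0.1786) - (-0.00007692)(0)]/D = 13.31 V
V_3 = [(0.01374)(0) - (0.1829)(-0.00007692)]/D = 0.005731 V
The requested potential is V_1 = 13.31 V.

Final answer: V_1 = 13.31 V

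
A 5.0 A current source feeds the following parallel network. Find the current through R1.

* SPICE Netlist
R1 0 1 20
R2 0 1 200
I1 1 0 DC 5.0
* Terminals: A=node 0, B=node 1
All resistors sit directly between nodes 0 and 1, so they are in parallel and share one voltage V; the full source current 5 A splits among them.
1/R_par = 1/20 + 1/200 = 0.055 S  =>  R_par = 18.18 Ω
V = I × R_par = 5 × 18.18 = 90.91 V
I_R1 = V/R1 = 90.91/20 = 4.545 A

Final answer: 4.545 A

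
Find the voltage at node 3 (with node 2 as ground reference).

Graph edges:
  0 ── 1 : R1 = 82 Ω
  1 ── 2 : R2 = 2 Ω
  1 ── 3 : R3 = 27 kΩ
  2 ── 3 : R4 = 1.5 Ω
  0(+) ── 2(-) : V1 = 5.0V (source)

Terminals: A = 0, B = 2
Nodal analysis, taking node 2 as the 0 V reference.
Source V1 fixes V_0 = 5 V.
KCL at each unknown node (sum of currents leaving = 0; resistances in Ω):
  Node 1: (V_1 - 5)/82 + (V_1 - 0)/2 + (V_1 - V_3)/27000 = 0
  Node 3: (V_3 - V_1)/27000 + (V_3 - 0)/1.5 = 0
Collecting terms (coefficients in siemens):
  0.5122·V_1 - 0.00003704·V_3 = 0.06098
  0.6667·V_3 - 0.00003704·V_1 = 0
Determinant D = (0.5122)(0.6667) - (-0.00003704)(-0.00003704) = 0.3415
V_1 = [(0.06098)(0.6667) - (-0.00003704)(0)]/D = 0.119 V
V_3 = [(0.5122)(0) - (0.06098)(-0.00003704)]/D = 0.000006613 V
The requested potential is V_3 = 0.000006613 V.

Final answer: V_3 = 6.613e-06 V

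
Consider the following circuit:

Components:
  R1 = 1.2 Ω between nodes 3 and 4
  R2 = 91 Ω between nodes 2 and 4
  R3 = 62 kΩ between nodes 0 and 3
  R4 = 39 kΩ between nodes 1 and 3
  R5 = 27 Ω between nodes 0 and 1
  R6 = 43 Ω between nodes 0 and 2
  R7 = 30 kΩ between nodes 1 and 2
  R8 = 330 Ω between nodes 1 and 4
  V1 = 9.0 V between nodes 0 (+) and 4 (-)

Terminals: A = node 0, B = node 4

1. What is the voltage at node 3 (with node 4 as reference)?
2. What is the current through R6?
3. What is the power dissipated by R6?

Nodal analysis, taking node 4 as the 0 V reference.
Source V1 fixes V_0 = 9 V.
KCL at each unknown node (sum of currents leaving = 0; resistances in Ω):
  Node 1: (V_1 - V_3)/39000 + (V_1 - 9)/27 + (V_1 - V_2)/30000 + (V_1 - 0)/330 = 0
  Node 2: (V_2 - 0)/91 + (V_2 - 9)/43 + (V_2 - V_1)/30000 = 0
  Node 3: (V_3 - 0)/1.2 + (V_3 - 9)/62000 + (V_3 - V_1)/39000 = 0
Collecting terms (coefficients in siemens):
  0.04013·V_1 - 0.00003333·V_2 - 0.00002564·V_3 = 0.3333
  0.03428·V_2 - 0.00003333·V_1 = 0.2093
  0.8334·V_3 - 0.00002564·V_1 = 0.0001452
Solving these 3 simultaneous equations (Gaussian elimination) gives:
  V_1 = 8.312 V, V_2 = 6.114 V, V_3 = 0.0004299 V
Part 1:
  Read off the nodal solution: V_3 = 0.0004299 V
Part 2:
  I_R6 = (V_0 - V_2)/R6 = (9 - 6.114)/43 = 0.06711 A
  Magnitude: I_R6 = 0.06711 A
Part 3:
  I_R6 = (V_0 - V_2)/R6 = (9 - 6.114)/43 = 0.06711 A
  P_R6 = I_R6² × R6 = (0.06711)² × 43 = 0.1937 W

Final answers:
1. V_3 = 0.0004299 V
2. I_R6 = 0.06711 A
3. P_R6 = 0.1937 W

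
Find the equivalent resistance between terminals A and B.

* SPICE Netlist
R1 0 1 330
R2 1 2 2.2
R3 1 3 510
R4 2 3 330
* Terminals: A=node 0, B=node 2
Reduce the network between node 0 (A) and node 2 (B) by series/parallel combination:
  Rs1 = R3 + R4 (series, joined only at node 3) = 510 + 330 = 840 Ω
  Rp1 = R2 ‖ Rs1 (parallel, both between nodes 1 and 2) = 1/(1/2.2 + 1/840) = 2.194 Ω
  Rs2 = R1 + Rp1 (series, joined only at node 1) = 330 + 2.194 = 332.2 Ω
R_eq = 332.2 Ω

Final answer: 332.2 Ω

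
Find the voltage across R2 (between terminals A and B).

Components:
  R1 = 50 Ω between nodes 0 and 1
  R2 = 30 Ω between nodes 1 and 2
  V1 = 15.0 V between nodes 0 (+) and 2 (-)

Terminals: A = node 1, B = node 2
R1 and R2 are in series across V1 (node 0 → node 1 → node 2), and the output A–B is taken across R2, so this is a voltage divider.
Series current: I = V1/(R1 + R2) = 15/(50 + 30) = 15/80 = 0.1875 A
V_R2 = I × R2 = V1 × R2/(R1 + R2) = 15 × 30/80 = 5.625 V

Final answer: 5.625 V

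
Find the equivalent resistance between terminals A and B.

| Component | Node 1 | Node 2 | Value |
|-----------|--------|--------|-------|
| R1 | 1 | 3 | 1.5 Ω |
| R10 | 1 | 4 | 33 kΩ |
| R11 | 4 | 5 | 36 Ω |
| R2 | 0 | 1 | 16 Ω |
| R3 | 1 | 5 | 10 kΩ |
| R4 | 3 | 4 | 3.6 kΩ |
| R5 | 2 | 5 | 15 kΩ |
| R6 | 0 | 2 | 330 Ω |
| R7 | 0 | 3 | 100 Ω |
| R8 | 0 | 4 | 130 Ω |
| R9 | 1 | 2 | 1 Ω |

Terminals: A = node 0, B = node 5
The network is not a plain series/parallel combination. Inject a 1 A test current into terminal A (node 0) and return it from terminal B (node 5); then R_eq = V_A / (1 A).
Nodal analysis, taking node 5 as the 0 V reference.
Current source I_test pushes 1 A into node 0 and draws it out of node 5.
KCL at each unknown node (sum of currents leaving = 0; resistances in Ω):
  Node 0: (V_0 - V_1)/16 + (V_0 - V_2)/330 + (V_0 - V_3)/100 + (V_0 - V_4)/130 - 1 = 0
  Node 1: (V_1 - V_0)/16 + (V_1 - V_3)/1.5 + (V_1 - 0)/10000 + (V_1 - V_2)/1 + (V_1 - V_4)/33000 = 0
  Node 2: (V_2 - V_0)/330 + (V_2 - V_1)/1 + (V_2 - 0)/15000 = 0
  Node 3: (V_3 - V_0)/100 + (V_3 - V_1)/1.5 + (V_3 - V_4)/3600 = 0
  Node 4: (V_4 - V_0)/130 + (V_4 - V_1)/33000 + (V_4 - V_3)/3600 + (V_4 - 0)/36 = 0
Collecting terms (coefficients in siemens):
  0.08322·V_0 - 0.0625·V_1 - 0.00303·V_2 - 0.01·V_3 - 0.007692·V_4 = 1
  1.729·V_1 - 0.0625·V_0 - 1·V_2 - 0.6667·V_3 - 0.0000303·V_4 = 0
  1.003·V_2 - 0.00303·V_0 - 1·V_1 = 0
  0.6769·V_3 - 0.01·V_0 - 0.6667·V_1 - 0.0002778·V_4 = 0
  0.03578·V_4 - 0.007692·V_0 - 0.0000303·V_1 - 0.0002778·V_3 = 0
Solving these 5 simultaneous equations (Gaussian elimination) gives:
  V_0 = 156.8 V, V_1 = 156 V, V_2 = 156 V, V_3 = 156 V
  V_4 = 35.06 V
R_eq = V_0 / 1 A = 156.8 Ω

Final answer: 156.8 Ω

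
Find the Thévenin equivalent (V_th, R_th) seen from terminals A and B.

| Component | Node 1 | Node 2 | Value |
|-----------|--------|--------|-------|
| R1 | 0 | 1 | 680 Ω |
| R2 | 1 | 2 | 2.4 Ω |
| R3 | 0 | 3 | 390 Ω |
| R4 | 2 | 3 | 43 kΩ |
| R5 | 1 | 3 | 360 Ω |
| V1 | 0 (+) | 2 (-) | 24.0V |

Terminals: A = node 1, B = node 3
Step 1 — V_th is the open-circuit voltage V_A - V_B (nothing connected across the terminals).
Nodal analysis, taking node 2 as the 0 V reference.
Source V1 fixes V_0 = 24 V.
KCL at each unknown node (sum of currents leaving = 0; resistances in Ω):
  Node 1: (V_1 - 24)/680 + (V_1 - 0)/2.4 + (V_1 - V_3)/360 = 0
  Node 3: (V_3 - 24)/390 + (V_3 - 0)/43000 + (V_3 - V_1)/360 = 0
Collecting terms (coefficients in siemens):
  0.4209·V_1 - 0.002778·V_3 = 0.03529
  0.005365·V_3 - 0.002778·V_1 = 0.06154
Determinant D = (0.4209)(0.005365) - (-0.002778)(-0.002778) = 0.002251
V_1 = [(0.03529)(0.005365) - (-0.002778)(0.06154)]/D = 0.1601 V
V_3 = [(0.4209)(0.06154) - (0.03529)(-0.002778)]/D = 11.55 V
V_th = V_1 - V_3 = 0.1601 - 11.55 = -11.39 V
Step 2 — R_th: zero the source — replace V1 by a short circuit (node 2 merges into node 0) — and find the resistance seen between A (node 1) and B (node 3).
Reduce the network between node 1 (A) and node 3 (B) by series/parallel combination:
  Rp1 = R1 ‖ R2 (parallel, both between nodes 0 and 1) = 1/(1/680 + 1/2.4) = 2.392 Ω
  Rp2 = R3 ‖ R4 (parallel, both between nodes 0 and 3) = 1/(1/390 + 1/43000) = 386.5 Ω
  Rs1 = Rp1 + Rp2 (series, joined only at node 0) = 2.392 + 386.5 = 388.9 Ω
  Rp3 = R5 ‖ Rs1 (parallel, both between nodes 1 and 3) = 1/(1/360 + 1/388.9) = 186.9 Ω
R_th = 186.9 Ω

Final answer: V_th = -11.39 V, R_th = 186.9 Ω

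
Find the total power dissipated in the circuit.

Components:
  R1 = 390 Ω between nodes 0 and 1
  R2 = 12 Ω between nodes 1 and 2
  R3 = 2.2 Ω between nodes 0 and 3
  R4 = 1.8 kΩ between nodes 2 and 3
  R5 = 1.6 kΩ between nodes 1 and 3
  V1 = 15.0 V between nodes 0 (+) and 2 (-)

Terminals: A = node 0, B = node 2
Nodal analysis, taking node 2 as the 0 V reference.
Source V1 fixes V_0 = 15 V.
KCL at each unknown node (sum of currents leaving = 0; resistances in Ω):
  Node 1: (V_1 - 15)/390 + (V_1 - 0)/12 + (V_1 - V_3)/1600 = 0
  Node 3: (V_3 - 15)/2.2 + (V_3 - 0)/1800 + (V_3 - V_1)/1600 = 0
Collecting terms (coefficients in siemens):
  0.08652·V_1 - 0.000625·V_3 = 0.03846
  0.4557·V_3 - 0.000625·V_1 = 6.818
Determinant D = (0.08652)(0.4557) - (-0.000625)(-0.000625) = 0.03943
V_1 = [(0.03846)(0.4557) - (-0.000625)(6.818)]/D = 0.5526 V
V_3 = [(0.08652)(6.818) - (0.03846)(-0.000625)]/D = 14.96 V
Power in each resistor, P = (ΔV)²/R:
  P_R1 = (15 - 0.5526)²/390 = 0.5352 W
  P_R2 = (0.5526 - 0)²/12 = 0.02545 W
  P_R3 = (15 - 14.96)²/2.2 = 0.0006598 W
  P_R4 = (0 - 14.96)²/1800 = 0.1244 W
  P_R5 = (0.5526 - 14.96)²/1600 = 0.1298 W
P_total = P_R1 + P_R2 + P_R3 + P_R4 + P_R5 = 0.8154 W

Final answer: 0.8154 W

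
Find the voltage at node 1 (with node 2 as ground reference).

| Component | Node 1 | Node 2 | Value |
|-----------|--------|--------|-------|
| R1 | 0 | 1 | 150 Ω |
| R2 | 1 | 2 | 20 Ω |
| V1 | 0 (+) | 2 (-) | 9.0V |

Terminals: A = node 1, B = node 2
Nodal analysis, taking node 2 as the 0 V reference.
Source V1 fixes V_0 = 9 V.
KCL at each unknown node (sum of currents leaving = 0; resistances in Ω):
  Node 1: (V_1 - 9)/150 + (V_1 - 0)/20 = 0
Collecting terms: 0.05667 × V_1 = 0.06  =>  V_1 = 1.059 V
The requested potential is V_1 = 1.059 V.

Final answer: V_1 = 1.059 V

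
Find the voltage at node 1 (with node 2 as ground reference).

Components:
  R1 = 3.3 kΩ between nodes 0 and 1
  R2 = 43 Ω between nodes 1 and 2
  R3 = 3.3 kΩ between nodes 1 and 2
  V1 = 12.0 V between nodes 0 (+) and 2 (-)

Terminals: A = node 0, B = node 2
Nodal analysis, taking node 2 as the 0 V reference.
Source V1 fixes V_0 = 12 V.
KCL at each unknown node (sum of currents leaving = 0; resistances in Ω):
  Node 1: (V_1 - 12)/3300 + (V_1 - 0)/43 + (V_1 - 0)/3300 = 0
Collecting terms: 0.02386 × V_1 = 0.003636  =>  V_1 = 0.1524 V
The requested potential is V_1 = 0.1524 V.

Final answer: V_1 = 0.1524 V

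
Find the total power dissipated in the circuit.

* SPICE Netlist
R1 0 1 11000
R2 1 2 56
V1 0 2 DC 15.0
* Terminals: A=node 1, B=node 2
Nodal analysis, taking node 2 as the 0 V reference.
Source V1 fixes V_0 = 15 V.
KCL at each unknown node (sum of currents leaving = 0; resistances in Ω):
  Node 1: (V_1 - 15)/11000 + (V_1 - 0)/56 = 0
Collecting terms: 0.01795 × V_1 = 0.001364  =>  V_1 = 0.07598 V
Power in each resistor, P = (ΔV)²/R:
  P_R1 = (15 - 0.07598)²/11000 = 0.02025 W
  P_R2 = (0.07598 - 0)²/56 = 0.0001031 W
P_total = P_R1 + P_R2 = 0.02035 W

Final answer: 0.02035 W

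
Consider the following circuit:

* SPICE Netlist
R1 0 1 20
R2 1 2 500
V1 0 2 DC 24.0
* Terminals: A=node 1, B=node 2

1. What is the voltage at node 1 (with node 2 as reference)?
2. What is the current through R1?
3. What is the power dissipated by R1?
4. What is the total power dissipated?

Nodal analysis, taking node 2 as the 0 V reference.
Source V1 fixes V_0 = 24 V.
KCL at each unknown node (sum of currents leaving = 0; resistances in Ω):
  Node 1: (V_1 - 24)/20 + (V_1 - 0)/500 = 0
Collecting terms: 0.052 × V_1 = 1.2  =>  V_1 = 23.08 V
Part 1:
  Read off the nodal solution: V_1 = 23.08 V
Part 2:
  I_R1 = (V_0 - V_1)/R1 = (24 - 23.08)/20 = 0.04615 A
  Magnitude: I_R1 = 0.04615 A
Part 3:
  I_R1 = (V_0 - V_1)/R1 = (24 - 23.08)/20 = 0.04615 A
  P_R1 = I_R1² × R1 = (0.04615)² × 20 = 0.0426 W
Part 4:
  Power in each resistor, P = (ΔV)²/R:
    P_R1 = (24 - 23.08)²/20 = 0.0426 W
    P_R2 = (23.08 - 0)²/500 = 1.065 W
  P_total = P_R1 + P_R2 = 1.108 W

Final answers:
1. V_1 = 23.08 V
2. I_R1 = 0.04615 A
3. P_R1 = 0.0426 W
4. P_total = 1.108 W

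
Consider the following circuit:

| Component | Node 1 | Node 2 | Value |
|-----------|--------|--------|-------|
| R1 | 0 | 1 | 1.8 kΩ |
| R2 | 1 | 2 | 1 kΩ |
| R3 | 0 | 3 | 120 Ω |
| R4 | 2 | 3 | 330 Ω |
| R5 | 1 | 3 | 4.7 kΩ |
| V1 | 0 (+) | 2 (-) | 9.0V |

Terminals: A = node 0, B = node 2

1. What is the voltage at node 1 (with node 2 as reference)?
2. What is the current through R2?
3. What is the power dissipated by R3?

Nodal analysis, taking node 2 as the 0 V reference.
Source V1 fixes V_0 = 9 V.
KCL at each unknown node (sum of currents leaving = 0; resistances in Ω):
  Node 1: (V_1 - 9)/1800 + (V_1 - 0)/1000 + (V_1 - V_3)/4700 = 0
  Node 3: (V_3 - 9)/120 + (V_3 - 0)/330 + (V_3 - V_1)/4700 = 0
Collecting terms (coefficients in siemens):
  0.001768·V_1 - 0.0002128·V_3 = 0.005
  0.01158·V_3 - 0.0002128·V_1 = 0.075
Determinant D = (0.001768)(0.01158) - (-0.0002128)(-0.0002128) = 0.00002043
V_1 = [(0.005)(0.01158) - (-0.0002128)(0.075)]/D = 3.615 V
V_3 = [(0.001768)(0.075) - (0.005)(-0.0002128)]/D = 6.545 V
Part 1:
  Read off the nodal solution: V_1 = 3.615 V
Part 2:
  I_R2 = (V_1 - V_2)/R2 = (3.615 - 0)/1000 = 0.003615 A
  Magnitude: I_R2 = 0.003615 A
Part 3:
  I_R3 = (V_0 - V_3)/R3 = (9 - 6.545)/120 = 0.02046 A
  P_R3 = I_R3² × R3 = (0.02046)² × 120 = 0.05022 W

Final answers:
1. V_1 = 3.615 V
2. I_R2 = 0.003615 A
3. P_R3 = 0.05022 W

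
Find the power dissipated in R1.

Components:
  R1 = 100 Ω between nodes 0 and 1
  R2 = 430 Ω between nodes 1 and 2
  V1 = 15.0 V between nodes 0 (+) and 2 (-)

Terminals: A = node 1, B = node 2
Nodal analysis, taking node 2 as the 0 V reference.
Source V1 fixes V_0 = 15 V.
KCL at each unknown node (sum of currents leaving = 0; resistances in Ω):
  Node 1: (V_1 - 15)/100 + (V_1 - 0)/430 = 0
Collecting terms: 0.01233 × V_1 = 0.15  =>  V_1 = 12.17 V
I_R1 = (V_0 - V_1)/R1 = (15 - 12.17)/100 = 0.0283 A
P_R1 = I_R1² × R1 = (0.0283)² × 100 = 0.0801 W

Final answer: 0.0801 W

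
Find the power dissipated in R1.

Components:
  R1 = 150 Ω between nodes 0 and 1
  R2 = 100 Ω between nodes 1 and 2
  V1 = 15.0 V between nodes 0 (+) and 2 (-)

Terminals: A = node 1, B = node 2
Nodal analysis, taking node 2 as the 0 V reference.
Source V1 fixes V_0 = 15 V.
KCL at each unknown node (sum of currents leaving = 0; resistances in Ω):
  Node 1: (V_1 - 15)/150 + (V_1 - 0)/100 = 0
Collecting terms: 0.01667 × V_1 = 0.1  =>  V_1 = 6 V
I_R1 = (V_0 - V_1)/R1 = (15 - 6)/150 = 0.06 A
P_R1 = I_R1² × R1 = (0.06)² × 150 = 0.54 W

Final answer: 0.54 W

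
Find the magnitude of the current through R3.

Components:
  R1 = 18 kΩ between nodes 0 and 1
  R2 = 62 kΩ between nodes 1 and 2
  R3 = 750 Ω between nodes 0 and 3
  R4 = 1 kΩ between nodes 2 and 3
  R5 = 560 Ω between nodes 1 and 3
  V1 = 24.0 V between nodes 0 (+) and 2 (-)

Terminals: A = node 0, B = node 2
Nodal analysis, taking node 2 as the 0 V reference.
Source V1 fixes V_0 = 24 V.
KCL at each unknown node (sum of currents leaving = 0; resistances in Ω):
  Node 1: (V_1 - 24)/18000 + (V_1 - 0)/62000 + (V_1 - V_3)/560 = 0
  Node 3: (V_3 - 24)/750 + (V_3 - 0)/1000 + (V_3 - V_1)/560 = 0
Collecting terms (coefficients in siemens):
  0.001857·V_1 - 0.001786·V_3 = 0.001333
  0.004119·V_3 - 0.001786·V_1 = 0.032
Determinant D = (0.001857)(0.004119) - (-0.001786)(-0.001786) = 0.000004462
V_1 = [(0.001333)(0.004119) - (-0.001786)(0.032)]/D = 14.04 V
V_3 = [(0.001857)(0.032) - (0.001333)(-0.001786)]/D = 13.85 V
I_R3 = (V_0 - V_3)/R3 = (24 - 13.85)/750 = 0.01353 A
|I_R3| = 0.01353 A

Final answer: |I_R3| = 0.01353 A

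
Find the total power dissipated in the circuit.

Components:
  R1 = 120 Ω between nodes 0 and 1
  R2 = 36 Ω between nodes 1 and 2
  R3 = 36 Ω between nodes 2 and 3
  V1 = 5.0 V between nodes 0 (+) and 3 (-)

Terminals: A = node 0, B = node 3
Nodal analysis, taking node 3 as the 0 V reference.
Source V1 fixes V_0 = 5 V.
KCL at each unknown node (sum of currents leaving = 0; resistances in Ω):
  Node 1: (V_1 - 5)/120 + (V_1 - V_2)/36 = 0
  Node 2: (V_2 - V_1)/36 + (V_2 - 0)/36 = 0
Collecting terms (coefficients in siemens):
  0.03611·V_1 - 0.02778·V_2 = 0.04167
  0.05556·V_2 - 0.02778·V_1 = 0
Determinant D = (0.03611)(0.05556) - (-0.02778)(-0.02778) = 0.001235
V_1 = [(0.04167)(0.05556) - (-0.02778)(0)]/D = 1.875 V
V_2 = [(0.03611)(0) - (0.04167)(-0.02778)]/D = 0.9375 V
Power in each resistor, P = (ΔV)²/R:
  P_R1 = (5 - 1.875)²/120 = 0.08138 W
  P_R2 = (1.875 - 0.9375)²/36 = 0.02441 W
  P_R3 = (0.9375 - 0)²/36 = 0.02441 W
P_total = P_R1 + P_R2 + P_R3 = 0.1302 W

Final answer: 0.1302 W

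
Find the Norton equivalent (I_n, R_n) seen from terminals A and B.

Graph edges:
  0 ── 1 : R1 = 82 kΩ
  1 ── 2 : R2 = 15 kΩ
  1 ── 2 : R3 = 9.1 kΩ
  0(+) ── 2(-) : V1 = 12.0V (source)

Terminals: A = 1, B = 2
Find the Thévenin equivalent first; then I_n = V_th/R_th and R_n = R_th.
Step 1 — V_th is the open-circuit voltage V_A - V_B (nothing connected across the terminals).
Nodal analysis, taking node 2 as the 0 V reference.
Source V1 fixes V_0 = 12 V.
KCL at each unknown node (sum of currents leaving = 0; resistances in Ω):
  Node 1: (V_1 - 12)/82000 + (V_1 - 0)/15000 + (V_1 - 0)/9100 = 0
Collecting terms: 0.0001888 × V_1 = 0.0001463  =>  V_1 = 0.7753 V
V_th = V_1 - V_2 = 0.7753 - 0 = 0.7753 V
Step 2 — R_th: zero the source — replace V1 by a short circuit (node 2 merges into node 0) — and find the resistance seen between A (node 1) and B (node 0).
Reduce the network between node 1 (A) and node 0 (B) by series/parallel combination:
  Rp1 = R1 ‖ R2 ‖ R3 (parallel, all between nodes 0 and 1) = 1/(1/82000 + 1/15000 + 1/9100) = 5298 Ω
R_th = 5.298 kΩ
I_n = V_th/R_th = 0.7753/5298 = 0.0001463 A, and R_n = R_th = 5.298 kΩ

Final answer: I_n = 0.0001463 A, R_n = 5.298 kΩ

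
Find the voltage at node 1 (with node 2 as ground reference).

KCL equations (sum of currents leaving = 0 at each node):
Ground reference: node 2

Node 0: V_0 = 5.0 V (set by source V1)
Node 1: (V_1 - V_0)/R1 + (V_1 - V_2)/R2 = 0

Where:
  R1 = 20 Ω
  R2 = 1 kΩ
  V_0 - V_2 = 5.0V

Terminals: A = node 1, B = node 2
Nodal analysis, taking node 2 as the 0 V reference.
Source V1 fixes V_0 = 5 V.
KCL at each unknown node (sum of currents leaving = 0; resistances in Ω):
  Node 1: (V_1 - 5)/20 + (V_1 - 0)/1000 = 0
Collecting terms: 0.051 × V_1 = 0.25  =>  V_1 = 4.902 V
The requested potential is V_1 = 4.902 V.

Final answer: V_1 = 4.902 V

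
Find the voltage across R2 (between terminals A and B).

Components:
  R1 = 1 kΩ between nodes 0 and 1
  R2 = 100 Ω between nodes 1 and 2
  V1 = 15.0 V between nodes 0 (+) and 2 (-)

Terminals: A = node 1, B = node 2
R1 and R2 are in series across V1 (node 0 → node 1 → node 2), and the output A–B is taken across R2, so this is a voltage divider.
Series current: I = V1/(R1 + R2) = 15/(1000 + 100) = 15/1100 = 0.01364 A
V_R2 = I × R2 = V1 × R2/(R1 + R2) = 15 × 100/1100 = 1.364 V

Final answer: 1.364 V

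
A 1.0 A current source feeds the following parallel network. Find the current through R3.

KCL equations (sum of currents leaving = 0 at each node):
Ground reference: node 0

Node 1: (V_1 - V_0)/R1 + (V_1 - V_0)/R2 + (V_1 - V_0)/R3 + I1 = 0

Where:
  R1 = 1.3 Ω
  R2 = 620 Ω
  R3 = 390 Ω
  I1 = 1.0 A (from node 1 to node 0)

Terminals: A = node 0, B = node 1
All resistors sit directly between nodes 0 and 1, so they are in parallel and share one voltage V; the full source current 1 A splits among them.
1/R_par = 1/1.3 + 1/620 + 1/390 = 0.7734 S  =>  R_par = 1.293 Ω
V = I × R_par = 1 × 1.293 = 1.293 V
I_R3 = V/R3 = 1.293/390 = 0.003315 A

Final answer: 0.003315 A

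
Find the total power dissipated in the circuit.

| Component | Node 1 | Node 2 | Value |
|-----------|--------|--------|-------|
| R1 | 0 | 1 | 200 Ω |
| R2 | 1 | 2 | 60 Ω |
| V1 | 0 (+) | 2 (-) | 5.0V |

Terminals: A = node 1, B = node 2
Nodal analysis, taking node 2 as the 0 V reference.
Source V1 fixes V_0 = 5 V.
KCL at each unknown node (sum of currents leaving = 0; resistances in Ω):
  Node 1: (V_1 - 5)/200 + (V_1 - 0)/60 = 0
Collecting terms: 0.02167 × V_1 = 0.025  =>  V_1 = 1.154 V
Power in each resistor, P = (ΔV)²/R:
  P_R1 = (5 - 1.154)²/200 = 0.07396 W
  P_R2 = (1.154 - 0)²/60 = 0.02219 W
P_total = P_R1 + P_R2 = 0.09615 W

Final answer: 0.09615 W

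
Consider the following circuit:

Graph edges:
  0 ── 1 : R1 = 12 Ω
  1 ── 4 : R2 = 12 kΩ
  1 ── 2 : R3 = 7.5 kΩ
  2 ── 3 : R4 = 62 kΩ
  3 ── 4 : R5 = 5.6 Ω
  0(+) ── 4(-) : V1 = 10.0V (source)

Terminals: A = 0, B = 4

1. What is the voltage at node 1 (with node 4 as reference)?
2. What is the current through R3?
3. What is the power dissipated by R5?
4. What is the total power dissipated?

Nodal analysis, taking node 4 as the 0 V reference.
Source V1 fixes V_0 = 10 V.
KCL at each unknown node (sum of currents leaving = 0; resistances in Ω):
  Node 1: (V_1 - 10)/12 + (V_1 - 0)/12000 + (V_1 - V_2)/7500 = 0
  Node 2: (V_2 - V_1)/7500 + (V_2 - V_3)/62000 = 0
  Node 3: (V_3 - V_2)/62000 + (V_3 - 0)/5.6 = 0
Collecting terms (coefficients in siemens):
  0.08355·V_1 - 0.0001333·V_2 = 0.8333
  0.0001495·V_2 - 0.0001333·V_1 - 0.00001613·V_3 = 0
  0.1786·V_3 - 0.00001613·V_2 = 0
Solving these 3 simultaneous equations (Gaussian elimination) gives:
  V_1 = 9.988 V, V_2 = 8.911 V, V_3 = 0.0008047 V
Part 1:
  Read off the nodal solution: V_1 = 9.988 V
Part 2:
  I_R3 = (V_1 - V_2)/R3 = (9.988 - 8.911)/7500 = 0.0001437 A
  Magnitude: I_R3 = 0.0001437 A
Part 3:
  I_R5 = (V_3 - V_4)/R5 = (0.0008047 - 0)/5.6 = 0.0001437 A
  P_R5 = I_R5² × R5 = (0.0001437)² × 5.6 = 0.0000001156 W
Part 4:
  Power in each resistor, P = (ΔV)²/R:
    P_R1 = (10 - 9.988)²/12 = 0.00001143 W
    P_R2 = (9.988 - 0)²/12000 = 0.008314 W
    P_R3 = (9.988 - 8.911)²/7500 = 0.0001549 W
    P_R4 = (8.911 - 0.0008047)²/62000 = 0.00128 W
    P_R5 = (0.0008047 - 0)²/5.6 = 0.0000001156 W
  P_total = P_R1 + P_R2 + P_R3 + P_R4 + P_R5 = 0.009761 W

Final answers:
1. V_1 = 9.988 V
2. I_R3 = 0.0001437 A
3. P_R5 = 1.156e-07 W
4. P_total = 0.009761 W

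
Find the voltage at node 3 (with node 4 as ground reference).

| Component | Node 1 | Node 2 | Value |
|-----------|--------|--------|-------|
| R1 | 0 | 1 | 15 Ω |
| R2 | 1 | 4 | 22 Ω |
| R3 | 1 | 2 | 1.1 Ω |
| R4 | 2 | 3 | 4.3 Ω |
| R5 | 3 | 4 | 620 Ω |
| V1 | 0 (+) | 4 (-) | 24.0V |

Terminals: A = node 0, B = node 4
Nodal analysis, taking node 4 as the 0 V reference.
Source V1 fixes V_0 = 24 V.
KCL at each unknown node (sum of currents leaving = 0; resistances in Ω):
  Node 1: (V_1 - 24)/15 + (V_1 - 0)/22 + (V_1 - V_2)/1.1 = 0
  Node 2: (V_2 - V_1)/1.1 + (V_2 - V_3)/4.3 = 0
  Node 3: (V_3 - V_2)/4.3 + (V_3 - 0)/620 = 0
Collecting terms (coefficients in siemens):
  1.021·V_1 - 0.9091·V_2 = 1.6
  1.142·V_2 - 0.9091·V_1 - 0.2326·V_3 = 0
  0.2342·V_3 - 0.2326·V_2 = 0
Solving these 3 simultaneous equations (Gaussian elimination) gives:
  V_1 = 14.07 V, V_2 = 14.04 V, V_3 = 13.95 V
The requested potential is V_3 = 13.95 V.

Final answer: V_3 = 13.95 V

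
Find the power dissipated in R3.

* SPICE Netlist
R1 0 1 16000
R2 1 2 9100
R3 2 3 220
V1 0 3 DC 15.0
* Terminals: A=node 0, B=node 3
Nodal analysis, taking node 3 as the 0 V reference.
Source V1 fixes V_0 = 15 V.
KCL at each unknown node (sum of currents leaving = 0; resistances in Ω):
  Node 1: (V_1 - 15)/16000 + (V_1 - V_2)/9100 = 0
  Node 2: (V_2 - V_1)/9100 + (V_2 - 0)/220 = 0
Collecting terms (coefficients in siemens):
  0.0001724·V_1 - 0.0001099·V_2 = 0.0009375
  0.004655·V_2 - 0.0001099·V_1 = 0
Determinant D = (0.0001724)(0.004655) - (-0.0001099)(-0.0001099) = 0.0000007905
V_1 = [(0.0009375)(0.004655) - (-0.0001099)(0)]/D = 5.521 V
V_2 = [(0.0001724)(0) - (0.0009375)(-0.0001099)]/D = 0.1303 V
I_R3 = (V_2 - V_3)/R3 = (0.1303 - 0)/220 = 0.0005924 A
P_R3 = I_R3² × R3 = (0.0005924)² × 220 = 0.00007721 W

Final answer: 7.721e-05 W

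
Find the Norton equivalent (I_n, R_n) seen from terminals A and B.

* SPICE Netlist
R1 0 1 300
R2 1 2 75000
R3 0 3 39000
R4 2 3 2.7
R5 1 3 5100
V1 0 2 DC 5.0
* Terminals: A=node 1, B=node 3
Find the Thévenin equivalent first; then I_n = V_th/R_th and R_n = R_th.
Step 1 — V_th is the open-circuit voltage V_A - V_B (nothing connected across the terminals).
Nodal analysis, taking node 2 as the 0 V reference.
Source V1 fixes V_0 = 5 V.
KCL at each unknown node (sum of currents leaving = 0; resistances in Ω):
  Node 1: (V_1 - 5)/300 + (V_1 - 0)/75000 + (V_1 - V_3)/5100 = 0
  Node 3: (V_3 - 5)/39000 + (V_3 - 0)/2.7 + (V_3 - V_1)/5100 = 0
Collecting terms (coefficients in siemens):
  0.003543·V_1 - 0.0001961·V_3 = 0.01667
  0.3706·V_3 - 0.0001961·V_1 = 0.0001282
Determinant D = (0.003543)(0.3706) - (-0.0001961)(-0.0001961) = 0.001313
V_1 = [(0.01667)(0.3706) - (-0.0001961)(0.0001282)]/D = 4.705 V
V_3 = [(0.003543)(0.0001282) - (0.01667)(-0.0001961)]/D = 0.002835 V
V_th = V_1 - V_3 = 4.705 - 0.002835 = 4.702 V
Step 2 — R_th: zero the source — replace V1 by a short circuit (node 2 merges into node 0) — and find the resistance seen between A (node 1) and B (node 3).
Reduce the network between node 1 (A) and node 3 (B) by series/parallel combination:
  Rp1 = R1 ‖ R2 (parallel, both between nodes 0 and 1) = 1/(1/300 + 1/75000) = 298.8 Ω
  Rp2 = R3 ‖ R4 (parallel, both between nodes 0 and 3) = 1/(1/39000 + 1/2.7) = 2.7 Ω
  Rs1 = Rp1 + Rp2 (series, joined only at node 0) = 298.8 + 2.7 = 301.5 Ω
  Rp3 = R5 ‖ Rs1 (parallel, both between nodes 1 and 3) = 1/(1/5100 + 1/301.5) = 284.7 Ω
R_th = 284.7 Ω
I_n = V_th/R_th = 4.702/284.7 = 0.01652 A, and R_n = R_th = 284.7 Ω

Final answer: I_n = 0.01652 A, R_n = 284.7 Ω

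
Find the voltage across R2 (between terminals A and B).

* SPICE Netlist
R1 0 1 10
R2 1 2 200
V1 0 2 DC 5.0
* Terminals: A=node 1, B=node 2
R1 and R2 are in series across V1 (node 0 → node 1 → node 2), and the output A–B is taken across R2, so this is a voltage divider.
Series current: I = V1/(R1 + R2) = 5/(10 + 200) = 5/210 = 0.02381 A
V_R2 = I × R2 = V1 × R2/(R1 + R2) = 5 × 200/210 = 4.762 V

Final answer: 4.762 V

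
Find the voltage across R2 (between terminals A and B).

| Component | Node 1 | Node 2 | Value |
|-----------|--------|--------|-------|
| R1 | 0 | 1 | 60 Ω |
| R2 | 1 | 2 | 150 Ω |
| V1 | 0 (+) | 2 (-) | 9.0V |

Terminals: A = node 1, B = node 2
R1 and R2 are in series across V1 (node 0 → node 1 → node 2), and the output A–B is taken across R2, so this is a voltage divider.
Series current: I = V1/(R1 + R2) = 9/(60 + 150) = 9/210 = 0.04286 A
V_R2 = I × R2 = V1 × R2/(R1 + R2) = 9 × 150/210 = 6.429 V

Final answer: 6.429 V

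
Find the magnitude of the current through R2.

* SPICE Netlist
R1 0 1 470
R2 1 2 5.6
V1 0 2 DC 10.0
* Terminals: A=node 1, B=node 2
Nodal analysis, taking node 2 as the 0 V reference.
Source V1 fixes V_0 = 10 V.
KCL at each unknown node (sum of currents leaving = 0; resistances in Ω):
  Node 1: (V_1 - 10)/470 + (V_1 - 0)/5.6 = 0
Collecting terms: 0.1807 × V_1 = 0.02128  =>  V_1 = 0.1177 V
I_R2 = (V_1 - V_2)/R2 = (0.1177 - 0)/5.6 = 0.02103 A
|I_R2| = 0.02103 A

Final answer: |I_R2| = 0.02103 A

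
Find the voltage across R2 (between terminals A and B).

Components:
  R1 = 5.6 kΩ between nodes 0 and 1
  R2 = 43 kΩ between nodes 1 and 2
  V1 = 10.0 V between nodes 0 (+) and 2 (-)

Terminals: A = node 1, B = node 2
R1 and R2 are in series across V1 (node 0 → node 1 → node 2), and the output A–B is taken across R2, so this is a voltage divider.
Series current: I = V1/(R1 + R2) = 10/(5600 + 43000) = 10/48600 = 0.0002058 A
V_R2 = I × R2 = V1 × R2/(R1 + R2) = 10 × 43000/48600 = 8.848 V

Final answer: 8.848 V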